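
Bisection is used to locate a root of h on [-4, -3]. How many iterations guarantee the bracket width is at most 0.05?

5

Width after n steps is 1/2^n. Need 2^n ≥ 1/0.05 = 20.
2^4 = 16 < 20 ≤ 2^5 = 32, so n = 5.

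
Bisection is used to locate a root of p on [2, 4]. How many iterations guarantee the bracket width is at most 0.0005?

12

Width after n steps is 2/2^n. Need 2^n ≥ 2/0.0005 = 4000.
2^11 = 2048 < 4000 ≤ 2^12 = 4096, so n = 12.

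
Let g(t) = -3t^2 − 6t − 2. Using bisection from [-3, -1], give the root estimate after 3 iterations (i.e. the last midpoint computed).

-1.75

midpoint -2: g = -2 < 0 → [-2, -1]
midpoint -1.5: g = 0.25 > 0 → [-2, -1.5]
midpoint -1.75: g = -0.6875 < 0 → [-1.75, -1.5]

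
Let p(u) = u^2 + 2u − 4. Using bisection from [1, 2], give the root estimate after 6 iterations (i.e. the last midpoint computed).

midpoint 1.5: p = 1.25 > 0 → [1, 1.5]
midpoint 1.25: p = 0.0625 > 0 → [1, 1.25]
midpoint 1.125: p = -0.484375 < 0 → [1.125, 1.25]
midpoint 1.1875: p = -0.2148 < 0 → [1.1875, 1.25]
midpoint 1.21875: p = -0.0771 < 0 → [1.21875, 1.25]
midpoint 1.234375: p = -0.0076 < 0 → [1.234375, 1.25]

1.234375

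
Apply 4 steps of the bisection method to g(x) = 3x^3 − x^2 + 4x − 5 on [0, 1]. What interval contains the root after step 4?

g(0.5) = -2.875 < 0, so the root lies in [0.5, 1]
g(0.75) = -1.296875 < 0, so the root lies in [0.75, 1]
g(0.875) = -0.255859 < 0, so the root lies in [0.875, 1]
g(0.9375) = 0.343 > 0, so the root lies in [0.875, 0.9375]

[0.875, 0.9375]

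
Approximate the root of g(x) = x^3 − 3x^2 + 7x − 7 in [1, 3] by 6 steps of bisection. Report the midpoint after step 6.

x = 2 gives g = 3, positive; keep [1, 2]
x = 1.5 gives g = 0.125, positive; keep [1, 1.5]
x = 1.25 gives g = -0.984375, negative; keep [1.25, 1.5]
x = 1.375 gives g = -0.4473, negative; keep [1.375, 1.5]
x = 1.4375 gives g = -0.1663, negative; keep [1.4375, 1.5]
x = 1.46875 gives g = -0.022, negative; keep [1.46875, 1.5]

1.46875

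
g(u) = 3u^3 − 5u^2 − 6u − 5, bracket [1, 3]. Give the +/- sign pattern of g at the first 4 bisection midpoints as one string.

midpoint 2: g = -13 < 0 → [2, 3]
midpoint 2.5: g = -4.375 < 0 → [2.5, 3]
midpoint 2.75: g = 3.078125 > 0 → [2.5, 2.75]
midpoint 2.625: g = -0.9395 < 0 → [2.625, 2.75]

--+-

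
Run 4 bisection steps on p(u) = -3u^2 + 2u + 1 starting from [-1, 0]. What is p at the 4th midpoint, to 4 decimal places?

0.0820

m = -0.5, p(m) = -0.75 (−); new bracket [-0.5, 0]
m = -0.25, p(m) = 0.3125 (+); new bracket [-0.5, -0.25]
m = -0.375, p(m) = -0.171875 (−); new bracket [-0.375, -0.25]
m = -0.3125, p(m) = 0.082 (+); new bracket [-0.375, -0.3125]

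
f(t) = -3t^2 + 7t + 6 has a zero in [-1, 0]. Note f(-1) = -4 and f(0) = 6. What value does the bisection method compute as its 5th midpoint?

m = -0.5, f(m) = 1.75 (+); new bracket [-1, -0.5]
m = -0.75, f(m) = -0.9375 (−); new bracket [-0.75, -0.5]
m = -0.625, f(m) = 0.453125 (+); new bracket [-0.75, -0.625]
m = -0.6875, f(m) = -0.2305 (−); new bracket [-0.6875, -0.625]
m = -0.65625, f(m) = 0.1143 (+); new bracket [-0.6875, -0.65625]

-0.65625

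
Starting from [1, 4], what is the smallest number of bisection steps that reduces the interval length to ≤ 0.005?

Width after n steps is 3/2^n. Need 2^n ≥ 3/0.005 = 600.
2^9 = 512 < 600 ≤ 2^10 = 1024, so n = 10.

10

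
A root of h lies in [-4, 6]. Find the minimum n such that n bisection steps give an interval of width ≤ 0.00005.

18

Width after n steps is 10/2^n. Need 2^n ≥ 10/0.00005 = 200000.
2^17 = 131072 < 200000 ≤ 2^18 = 262144, so n = 18.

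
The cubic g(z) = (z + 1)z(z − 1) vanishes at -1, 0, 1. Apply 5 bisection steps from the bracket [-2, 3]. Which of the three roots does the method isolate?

1

g(0.5) = -0.375 < 0, so the root lies in [0.5, 3]
g(1.75) = 3.609375 > 0, so the root lies in [0.5, 1.75]
g(1.125) = 0.298828 > 0, so the root lies in [0.5, 1.125]
g(0.8125) = -0.2761 < 0, so the root lies in [0.8125, 1.125]
g(0.96875) = -0.0596 < 0, so the root lies in [0.96875, 1.125]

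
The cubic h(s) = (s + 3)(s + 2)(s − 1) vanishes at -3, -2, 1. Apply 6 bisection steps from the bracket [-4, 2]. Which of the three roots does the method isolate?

1

s = -1 gives h = -4, negative; keep [-1, 2]
s = 0.5 gives h = -4.375, negative; keep [0.5, 2]
s = 1.25 gives h = 3.453125, positive; keep [0.5, 1.25]
s = 0.875 gives h = -1.3926, negative; keep [0.875, 1.25]
s = 1.0625 gives h = 0.7776, positive; keep [0.875, 1.0625]
s = 0.96875 gives h = -0.3682, negative; keep [0.96875, 1.0625]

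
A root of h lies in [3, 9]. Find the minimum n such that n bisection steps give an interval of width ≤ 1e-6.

23

Width after n steps is 6/2^n. Need 2^n ≥ 6/1e-6 = 6000000.
2^22 = 4194304 < 6000000 ≤ 2^23 = 8388608, so n = 23.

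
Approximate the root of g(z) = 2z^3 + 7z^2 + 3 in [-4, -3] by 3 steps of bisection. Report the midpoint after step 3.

g(-3.5) = 3 > 0, so the root lies in [-4, -3.5]
g(-3.75) = -4.03125 < 0, so the root lies in [-3.75, -3.5]
g(-3.625) = -0.285156 < 0, so the root lies in [-3.625, -3.5]

-3.625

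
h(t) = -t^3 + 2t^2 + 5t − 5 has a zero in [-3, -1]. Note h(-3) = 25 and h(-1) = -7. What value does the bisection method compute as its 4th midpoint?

-1.875

midpoint -2: h = 1 > 0 → [-2, -1]
midpoint -1.5: h = -4.625 < 0 → [-2, -1.5]
midpoint -1.75: h = -2.265625 < 0 → [-2, -1.75]
midpoint -1.875: h = -0.752 < 0 → [-2, -1.875]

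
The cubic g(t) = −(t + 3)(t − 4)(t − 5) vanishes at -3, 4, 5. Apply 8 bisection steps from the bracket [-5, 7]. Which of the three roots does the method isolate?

t = 1 gives g = -48, negative; keep [-5, 1]
t = -2 gives g = -42, negative; keep [-5, -2]
t = -3.5 gives g = 31.875, positive; keep [-3.5, -2]
t = -2.75 gives g = -13.0781, negative; keep [-3.5, -2.75]
t = -3.125 gives g = 7.2363, positive; keep [-3.125, -2.75]
t = -2.9375 gives g = -3.4417, negative; keep [-3.125, -2.9375]
t = -3.03125 gives g = 1.7647, positive; keep [-3.03125, -2.9375]
t = -2.984375 gives g = -0.8713, negative; keep [-3.03125, -2.984375]

-3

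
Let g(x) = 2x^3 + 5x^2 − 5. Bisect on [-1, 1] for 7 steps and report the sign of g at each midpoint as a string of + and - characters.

---+---

midpoint 0: g = -5 < 0 → [0, 1]
midpoint 0.5: g = -3.5 < 0 → [0.5, 1]
midpoint 0.75: g = -1.34375 < 0 → [0.75, 1]
midpoint 0.875: g = 0.168 > 0 → [0.75, 0.875]
midpoint 0.8125: g = -0.6265 < 0 → [0.8125, 0.875]
midpoint 0.84375: g = -0.2391 < 0 → [0.84375, 0.875]
midpoint 0.859375: g = -0.038 < 0 → [0.859375, 0.875]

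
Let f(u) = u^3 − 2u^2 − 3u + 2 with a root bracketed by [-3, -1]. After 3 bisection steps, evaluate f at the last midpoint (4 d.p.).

0.6719

m = -2, f(m) = -8 (−); new bracket [-2, -1]
m = -1.5, f(m) = -1.375 (−); new bracket [-1.5, -1]
m = -1.25, f(m) = 0.671875 (+); new bracket [-1.5, -1.25]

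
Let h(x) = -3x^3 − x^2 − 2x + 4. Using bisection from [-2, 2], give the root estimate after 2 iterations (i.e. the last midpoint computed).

1

h(0) = 4 > 0, so the root lies in [0, 2]
h(1) = -2 < 0, so the root lies in [0, 1]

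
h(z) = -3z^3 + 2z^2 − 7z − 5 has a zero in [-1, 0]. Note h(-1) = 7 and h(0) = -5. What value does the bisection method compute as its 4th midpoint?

h(-0.5) = -0.625 < 0, so the root lies in [-1, -0.5]
h(-0.75) = 2.640625 > 0, so the root lies in [-0.75, -0.5]
h(-0.625) = 0.888672 > 0, so the root lies in [-0.625, -0.5]
h(-0.5625) = 0.1042 > 0, so the root lies in [-0.5625, -0.5]

-0.5625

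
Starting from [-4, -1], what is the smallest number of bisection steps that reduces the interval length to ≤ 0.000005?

20

Width after n steps is 3/2^n. Need 2^n ≥ 3/0.000005 = 600000.
2^19 = 524288 < 600000 ≤ 2^20 = 1048576, so n = 20.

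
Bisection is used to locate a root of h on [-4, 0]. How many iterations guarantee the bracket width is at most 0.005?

Width after n steps is 4/2^n. Need 2^n ≥ 4/0.005 = 800.
2^9 = 512 < 800 ≤ 2^10 = 1024, so n = 10.

10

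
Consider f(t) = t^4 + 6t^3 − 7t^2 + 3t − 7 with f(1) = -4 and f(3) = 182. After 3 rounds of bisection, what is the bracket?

midpoint 2: f = 35 > 0 → [1, 2]
midpoint 1.5: f = 7.0625 > 0 → [1, 1.5]
midpoint 1.25: f = -0.027344 < 0 → [1.25, 1.5]

[1.25, 1.5]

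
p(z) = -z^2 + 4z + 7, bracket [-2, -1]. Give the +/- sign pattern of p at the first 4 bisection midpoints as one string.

-+-+

z = -1.5 gives p = -1.25, negative; keep [-1.5, -1]
z = -1.25 gives p = 0.4375, positive; keep [-1.5, -1.25]
z = -1.375 gives p = -0.390625, negative; keep [-1.375, -1.25]
z = -1.3125 gives p = 0.0273, positive; keep [-1.375, -1.3125]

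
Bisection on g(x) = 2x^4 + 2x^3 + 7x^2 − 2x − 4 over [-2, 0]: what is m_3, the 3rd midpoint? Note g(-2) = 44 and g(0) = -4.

x = -1 gives g = 5, positive; keep [-1, 0]
x = -0.5 gives g = -1.375, negative; keep [-1, -0.5]
x = -0.75 gives g = 1.226562, positive; keep [-0.75, -0.5]

-0.75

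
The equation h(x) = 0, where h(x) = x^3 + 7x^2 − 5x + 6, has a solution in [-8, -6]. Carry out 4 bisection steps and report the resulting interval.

[-7.75, -7.625]

h(-7) = 41 > 0, so the root lies in [-8, -7]
h(-7.5) = 15.375 > 0, so the root lies in [-8, -7.5]
h(-7.75) = -0.296875 < 0, so the root lies in [-7.75, -7.5]
h(-7.625) = 7.7871 > 0, so the root lies in [-7.75, -7.625]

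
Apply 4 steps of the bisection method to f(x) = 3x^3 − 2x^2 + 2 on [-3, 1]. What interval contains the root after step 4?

m = -1, f(m) = -3 (−); new bracket [-1, 1]
m = 0, f(m) = 2 (+); new bracket [-1, 0]
m = -0.5, f(m) = 1.125 (+); new bracket [-1, -0.5]
m = -0.75, f(m) = -0.3906 (−); new bracket [-0.75, -0.5]

[-0.75, -0.5]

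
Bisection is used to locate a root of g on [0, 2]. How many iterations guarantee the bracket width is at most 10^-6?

Width after n steps is 2/2^n. Need 2^n ≥ 2/10^-6 = 2000000.
2^20 = 1048576 < 2000000 ≤ 2^21 = 2097152, so n = 21.

21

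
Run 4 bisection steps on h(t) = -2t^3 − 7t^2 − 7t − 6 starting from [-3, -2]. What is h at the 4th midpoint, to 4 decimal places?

h(-2.5) = -1 < 0, so the root lies in [-3, -2.5]
h(-2.75) = 1.90625 > 0, so the root lies in [-2.75, -2.5]
h(-2.625) = 0.316406 > 0, so the root lies in [-2.625, -2.5]
h(-2.5625) = -0.3745 < 0, so the root lies in [-2.625, -2.5625]

-0.3745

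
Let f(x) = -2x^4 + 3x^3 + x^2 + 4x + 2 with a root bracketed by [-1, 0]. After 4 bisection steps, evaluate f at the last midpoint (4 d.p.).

midpoint -0.5: f = -0.25 < 0 → [-0.5, 0]
midpoint -0.25: f = 1.007812 > 0 → [-0.5, -0.25]
midpoint -0.375: f = 0.442871 > 0 → [-0.5, -0.375]
midpoint -0.4375: f = 0.1169 > 0 → [-0.5, -0.4375]

0.1169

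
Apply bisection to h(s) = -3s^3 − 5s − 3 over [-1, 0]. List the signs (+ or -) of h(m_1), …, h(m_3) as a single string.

h(-0.5) = -0.125 < 0, so the root lies in [-1, -0.5]
h(-0.75) = 2.015625 > 0, so the root lies in [-0.75, -0.5]
h(-0.625) = 0.857422 > 0, so the root lies in [-0.625, -0.5]

-++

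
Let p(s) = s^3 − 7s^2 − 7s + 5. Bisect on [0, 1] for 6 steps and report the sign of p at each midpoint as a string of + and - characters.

p(0.5) = -0.125 < 0, so the root lies in [0, 0.5]
p(0.25) = 2.828125 > 0, so the root lies in [0.25, 0.5]
p(0.375) = 1.443359 > 0, so the root lies in [0.375, 0.5]
p(0.4375) = 0.6814 > 0, so the root lies in [0.4375, 0.5]
p(0.46875) = 0.2837 > 0, so the root lies in [0.46875, 0.5]
p(0.484375) = 0.0807 > 0, so the root lies in [0.484375, 0.5]

-+++++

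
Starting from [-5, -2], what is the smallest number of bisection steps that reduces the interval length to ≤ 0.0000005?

Width after n steps is 3/2^n. Need 2^n ≥ 3/0.0000005 = 6000000.
2^22 = 4194304 < 6000000 ≤ 2^23 = 8388608, so n = 23.

23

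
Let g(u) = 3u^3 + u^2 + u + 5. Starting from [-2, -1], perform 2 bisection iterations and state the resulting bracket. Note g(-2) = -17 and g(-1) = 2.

[-1.25, -1]

g(-1.5) = -4.375 < 0, so the root lies in [-1.5, -1]
g(-1.25) = -0.546875 < 0, so the root lies in [-1.25, -1]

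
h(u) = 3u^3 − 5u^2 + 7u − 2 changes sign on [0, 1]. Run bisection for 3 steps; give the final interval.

h(0.5) = 0.625 > 0, so the root lies in [0, 0.5]
h(0.25) = -0.515625 < 0, so the root lies in [0.25, 0.5]
h(0.375) = 0.080078 > 0, so the root lies in [0.25, 0.375]

[0.25, 0.375]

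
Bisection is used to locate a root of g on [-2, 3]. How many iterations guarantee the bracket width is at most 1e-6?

Width after n steps is 5/2^n. Need 2^n ≥ 5/1e-6 = 5000000.
2^22 = 4194304 < 5000000 ≤ 2^23 = 8388608, so n = 23.

23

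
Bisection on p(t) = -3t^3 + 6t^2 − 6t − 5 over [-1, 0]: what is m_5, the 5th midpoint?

midpoint -0.5: p = -0.125 < 0 → [-1, -0.5]
midpoint -0.75: p = 4.140625 > 0 → [-0.75, -0.5]
midpoint -0.625: p = 1.826172 > 0 → [-0.625, -0.5]
midpoint -0.5625: p = 0.8074 > 0 → [-0.5625, -0.5]
midpoint -0.53125: p = 0.3307 > 0 → [-0.53125, -0.5]

-0.53125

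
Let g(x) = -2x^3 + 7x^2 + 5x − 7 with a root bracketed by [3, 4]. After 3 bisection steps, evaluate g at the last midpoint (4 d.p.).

1.1133

m = 3.5, g(m) = 10.5 (+); new bracket [3.5, 4]
m = 3.75, g(m) = 4.71875 (+); new bracket [3.75, 4]
m = 3.875, g(m) = 1.113281 (+); new bracket [3.875, 4]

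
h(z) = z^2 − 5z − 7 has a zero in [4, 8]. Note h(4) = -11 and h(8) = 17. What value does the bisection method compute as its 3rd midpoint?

6.5

m = 6, h(m) = -1 (−); new bracket [6, 8]
m = 7, h(m) = 7 (+); new bracket [6, 7]
m = 6.5, h(m) = 2.75 (+); new bracket [6, 6.5]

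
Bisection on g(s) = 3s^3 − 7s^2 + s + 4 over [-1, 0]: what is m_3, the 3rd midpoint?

-0.625

g(-0.5) = 1.375 > 0, so the root lies in [-1, -0.5]
g(-0.75) = -1.953125 < 0, so the root lies in [-0.75, -0.5]
g(-0.625) = -0.091797 < 0, so the root lies in [-0.625, -0.5]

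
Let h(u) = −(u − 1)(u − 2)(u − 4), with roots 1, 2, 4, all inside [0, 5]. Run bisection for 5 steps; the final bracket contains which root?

u = 2.5 gives h = 1.125, positive; keep [2.5, 5]
u = 3.75 gives h = 1.203125, positive; keep [3.75, 5]
u = 4.375 gives h = -3.005859, negative; keep [3.75, 4.375]
u = 4.0625 gives h = -0.3948, negative; keep [3.75, 4.0625]
u = 3.90625 gives h = 0.5194, positive; keep [3.90625, 4.0625]

4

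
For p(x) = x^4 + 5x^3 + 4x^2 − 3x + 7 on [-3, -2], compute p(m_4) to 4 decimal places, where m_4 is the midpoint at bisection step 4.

-0.0613

x = -2.5 gives p = 0.4375, positive; keep [-3, -2.5]
x = -2.75 gives p = -1.292969, negative; keep [-2.75, -2.5]
x = -2.625 gives p = -0.52124, negative; keep [-2.625, -2.5]
x = -2.5625 gives p = -0.0613, negative; keep [-2.5625, -2.5]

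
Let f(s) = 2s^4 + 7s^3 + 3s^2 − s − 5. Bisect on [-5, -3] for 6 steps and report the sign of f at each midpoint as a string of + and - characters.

midpoint -4: f = 111 > 0 → [-4, -3]
midpoint -3.5: f = 35.25 > 0 → [-3.5, -3]
midpoint -3.25: f = 12.773438 > 0 → [-3.25, -3]
midpoint -3.125: f = 4.5337 > 0 → [-3.125, -3]
midpoint -3.0625: f = 1.0667 > 0 → [-3.0625, -3]
midpoint -3.03125: f = -0.5151 < 0 → [-3.0625, -3.03125]

+++++-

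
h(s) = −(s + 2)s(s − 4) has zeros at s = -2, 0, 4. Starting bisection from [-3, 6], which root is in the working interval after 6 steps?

midpoint 1.5: h = 13.125 > 0 → [1.5, 6]
midpoint 3.75: h = 5.390625 > 0 → [3.75, 6]
midpoint 4.875: h = -29.326172 < 0 → [3.75, 4.875]
midpoint 4.3125: h = -8.5071 < 0 → [3.75, 4.3125]
midpoint 4.03125: h = -0.7598 < 0 → [3.75, 4.03125]
midpoint 3.890625: h = 2.5067 > 0 → [3.890625, 4.03125]

4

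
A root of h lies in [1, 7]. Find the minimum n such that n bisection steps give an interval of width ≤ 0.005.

11

Width after n steps is 6/2^n. Need 2^n ≥ 6/0.005 = 1200.
2^10 = 1024 < 1200 ≤ 2^11 = 2048, so n = 11.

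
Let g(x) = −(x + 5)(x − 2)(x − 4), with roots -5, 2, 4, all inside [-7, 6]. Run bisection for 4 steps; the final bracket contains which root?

-5

m = -0.5, g(m) = -50.625 (−); new bracket [-7, -0.5]
m = -3.75, g(m) = -55.703125 (−); new bracket [-7, -3.75]
m = -5.375, g(m) = 25.927734 (+); new bracket [-5.375, -3.75]
m = -4.5625, g(m) = -24.5837 (−); new bracket [-5.375, -4.5625]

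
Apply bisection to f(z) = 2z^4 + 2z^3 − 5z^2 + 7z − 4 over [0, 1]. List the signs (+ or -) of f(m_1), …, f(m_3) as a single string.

midpoint 0.5: f = -1.375 < 0 → [0.5, 1]
midpoint 0.75: f = -0.085938 < 0 → [0.75, 1]
midpoint 0.875: f = 0.809082 > 0 → [0.75, 0.875]

--+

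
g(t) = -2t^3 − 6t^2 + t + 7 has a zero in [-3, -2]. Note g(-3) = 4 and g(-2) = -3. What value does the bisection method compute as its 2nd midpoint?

t = -2.5 gives g = -1.75, negative; keep [-3, -2.5]
t = -2.75 gives g = 0.46875, positive; keep [-2.75, -2.5]

-2.75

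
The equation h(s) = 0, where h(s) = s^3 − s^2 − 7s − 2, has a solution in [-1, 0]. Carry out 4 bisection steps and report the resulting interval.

midpoint -0.5: h = 1.125 > 0 → [-0.5, 0]
midpoint -0.25: h = -0.328125 < 0 → [-0.5, -0.25]
midpoint -0.375: h = 0.431641 > 0 → [-0.375, -0.25]
midpoint -0.3125: h = 0.0593 > 0 → [-0.3125, -0.25]

[-0.3125, -0.25]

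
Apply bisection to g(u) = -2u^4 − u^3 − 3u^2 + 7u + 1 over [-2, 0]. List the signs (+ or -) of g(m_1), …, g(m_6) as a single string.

---+--

u = -1 gives g = -10, negative; keep [-1, 0]
u = -0.5 gives g = -3.25, negative; keep [-0.5, 0]
u = -0.25 gives g = -0.929688, negative; keep [-0.25, 0]
u = -0.125 gives g = 0.0796, positive; keep [-0.25, -0.125]
u = -0.1875 gives g = -0.4138, negative; keep [-0.1875, -0.125]
u = -0.15625 gives g = -0.1644, negative; keep [-0.15625, -0.125]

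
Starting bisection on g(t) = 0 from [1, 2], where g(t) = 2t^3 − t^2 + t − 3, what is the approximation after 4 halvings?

t = 1.5 gives g = 3, positive; keep [1, 1.5]
t = 1.25 gives g = 0.59375, positive; keep [1, 1.25]
t = 1.125 gives g = -0.292969, negative; keep [1.125, 1.25]
t = 1.1875 gives g = 0.1265, positive; keep [1.125, 1.1875]

1.1875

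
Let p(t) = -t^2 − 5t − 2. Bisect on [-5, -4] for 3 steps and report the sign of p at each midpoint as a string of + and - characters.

+--

p(-4.5) = 0.25 > 0, so the root lies in [-5, -4.5]
p(-4.75) = -0.8125 < 0, so the root lies in [-4.75, -4.5]
p(-4.625) = -0.265625 < 0, so the root lies in [-4.625, -4.5]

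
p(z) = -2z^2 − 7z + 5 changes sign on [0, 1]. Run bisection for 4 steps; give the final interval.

midpoint 0.5: p = 1 > 0 → [0.5, 1]
midpoint 0.75: p = -1.375 < 0 → [0.5, 0.75]
midpoint 0.625: p = -0.15625 < 0 → [0.5, 0.625]
midpoint 0.5625: p = 0.4297 > 0 → [0.5625, 0.625]

[0.5625, 0.625]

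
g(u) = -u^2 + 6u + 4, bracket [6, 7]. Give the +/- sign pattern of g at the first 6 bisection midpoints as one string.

+--++-

midpoint 6.5: g = 0.75 > 0 → [6.5, 7]
midpoint 6.75: g = -1.0625 < 0 → [6.5, 6.75]
midpoint 6.625: g = -0.140625 < 0 → [6.5, 6.625]
midpoint 6.5625: g = 0.3086 > 0 → [6.5625, 6.625]
midpoint 6.59375: g = 0.085 > 0 → [6.59375, 6.625]
midpoint 6.609375: g = -0.0276 < 0 → [6.59375, 6.609375]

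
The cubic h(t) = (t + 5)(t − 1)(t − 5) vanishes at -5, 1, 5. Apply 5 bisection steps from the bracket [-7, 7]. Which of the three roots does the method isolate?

-5

midpoint 0: h = 25 > 0 → [-7, 0]
midpoint -3.5: h = 57.375 > 0 → [-7, -3.5]
midpoint -5.25: h = -16.015625 < 0 → [-5.25, -3.5]
midpoint -4.375: h = 31.4941 > 0 → [-5.25, -4.375]
midpoint -4.8125: h = 10.6941 > 0 → [-5.25, -4.8125]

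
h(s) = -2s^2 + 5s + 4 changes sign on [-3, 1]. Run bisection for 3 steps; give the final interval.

s = -1 gives h = -3, negative; keep [-1, 1]
s = 0 gives h = 4, positive; keep [-1, 0]
s = -0.5 gives h = 1, positive; keep [-1, -0.5]

[-1, -0.5]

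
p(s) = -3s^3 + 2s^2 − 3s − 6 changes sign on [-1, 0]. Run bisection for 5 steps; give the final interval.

p(-0.5) = -3.625 < 0, so the root lies in [-1, -0.5]
p(-0.75) = -1.359375 < 0, so the root lies in [-1, -0.75]
p(-0.875) = 0.166016 > 0, so the root lies in [-0.875, -0.75]
p(-0.8125) = -0.6331 < 0, so the root lies in [-0.875, -0.8125]
p(-0.84375) = -0.2429 < 0, so the root lies in [-0.875, -0.84375]

[-0.875, -0.84375]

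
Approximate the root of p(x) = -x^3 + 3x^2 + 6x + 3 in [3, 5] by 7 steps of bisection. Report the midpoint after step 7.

m = 4, p(m) = 11 (+); new bracket [4, 5]
m = 4.5, p(m) = -0.375 (−); new bracket [4, 4.5]
m = 4.25, p(m) = 5.921875 (+); new bracket [4.25, 4.5]
m = 4.375, p(m) = 2.9316 (+); new bracket [4.375, 4.5]
m = 4.4375, p(m) = 1.3186 (+); new bracket [4.4375, 4.5]
m = 4.46875, p(m) = 0.482 (+); new bracket [4.46875, 4.5]
m = 4.484375, p(m) = 0.056 (+); new bracket [4.484375, 4.5]

4.484375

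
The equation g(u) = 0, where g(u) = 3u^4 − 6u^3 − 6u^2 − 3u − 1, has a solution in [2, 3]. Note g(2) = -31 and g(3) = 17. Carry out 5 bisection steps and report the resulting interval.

[2.8125, 2.84375]

midpoint 2.5: g = -22.5625 < 0 → [2.5, 3]
midpoint 2.75: g = -7.832031 < 0 → [2.75, 3]
midpoint 2.875: g = 3.160889 > 0 → [2.75, 2.875]
midpoint 2.8125: g = -2.6706 < 0 → [2.8125, 2.875]
midpoint 2.84375: g = 0.1588 > 0 → [2.8125, 2.84375]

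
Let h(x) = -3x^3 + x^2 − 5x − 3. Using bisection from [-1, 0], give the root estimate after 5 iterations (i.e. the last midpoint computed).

-0.46875

x = -0.5 gives h = 0.125, positive; keep [-0.5, 0]
x = -0.25 gives h = -1.640625, negative; keep [-0.5, -0.25]
x = -0.375 gives h = -0.826172, negative; keep [-0.5, -0.375]
x = -0.4375 gives h = -0.3699, negative; keep [-0.5, -0.4375]
x = -0.46875 gives h = -0.1275, negative; keep [-0.5, -0.46875]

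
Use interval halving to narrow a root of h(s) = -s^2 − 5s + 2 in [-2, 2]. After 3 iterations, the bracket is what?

midpoint 0: h = 2 > 0 → [0, 2]
midpoint 1: h = -4 < 0 → [0, 1]
midpoint 0.5: h = -0.75 < 0 → [0, 0.5]

[0, 0.5]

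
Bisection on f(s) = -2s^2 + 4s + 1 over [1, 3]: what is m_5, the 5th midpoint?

m = 2, f(m) = 1 (+); new bracket [2, 3]
m = 2.5, f(m) = -1.5 (−); new bracket [2, 2.5]
m = 2.25, f(m) = -0.125 (−); new bracket [2, 2.25]
m = 2.125, f(m) = 0.4688 (+); new bracket [2.125, 2.25]
m = 2.1875, f(m) = 0.1797 (+); new bracket [2.1875, 2.25]

2.1875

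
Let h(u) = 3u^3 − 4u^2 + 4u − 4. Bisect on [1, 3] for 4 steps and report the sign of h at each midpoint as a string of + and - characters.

+++-

m = 2, h(m) = 12 (+); new bracket [1, 2]
m = 1.5, h(m) = 3.125 (+); new bracket [1, 1.5]
m = 1.25, h(m) = 0.609375 (+); new bracket [1, 1.25]
m = 1.125, h(m) = -0.291 (−); new bracket [1.125, 1.25]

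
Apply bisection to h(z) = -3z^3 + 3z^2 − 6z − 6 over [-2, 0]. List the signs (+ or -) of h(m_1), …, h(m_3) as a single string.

+-+

midpoint -1: h = 6 > 0 → [-1, 0]
midpoint -0.5: h = -1.875 < 0 → [-1, -0.5]
midpoint -0.75: h = 1.453125 > 0 → [-0.75, -0.5]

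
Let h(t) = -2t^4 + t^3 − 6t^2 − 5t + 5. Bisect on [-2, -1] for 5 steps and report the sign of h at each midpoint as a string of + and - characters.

midpoint -1.5: h = -14.5 < 0 → [-1.5, -1]
midpoint -1.25: h = -4.960938 < 0 → [-1.25, -1]
midpoint -1.125: h = -1.596191 < 0 → [-1.125, -1]
midpoint -1.0625: h = -0.2093 < 0 → [-1.0625, -1]
midpoint -1.03125: h = 0.4167 > 0 → [-1.0625, -1.03125]

----+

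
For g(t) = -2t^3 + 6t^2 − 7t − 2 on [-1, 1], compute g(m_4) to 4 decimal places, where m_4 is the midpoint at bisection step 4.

-1.0273

midpoint 0: g = -2 < 0 → [-1, 0]
midpoint -0.5: g = 3.25 > 0 → [-0.5, 0]
midpoint -0.25: g = 0.15625 > 0 → [-0.25, 0]
midpoint -0.125: g = -1.0273 < 0 → [-0.25, -0.125]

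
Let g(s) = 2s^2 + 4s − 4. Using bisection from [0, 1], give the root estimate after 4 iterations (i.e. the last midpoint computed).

g(0.5) = -1.5 < 0, so the root lies in [0.5, 1]
g(0.75) = 0.125 > 0, so the root lies in [0.5, 0.75]
g(0.625) = -0.71875 < 0, so the root lies in [0.625, 0.75]
g(0.6875) = -0.3047 < 0, so the root lies in [0.6875, 0.75]

0.6875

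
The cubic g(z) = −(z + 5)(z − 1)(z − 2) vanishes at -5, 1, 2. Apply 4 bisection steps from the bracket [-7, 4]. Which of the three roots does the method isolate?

m = -1.5, g(m) = -30.625 (−); new bracket [-7, -1.5]
m = -4.25, g(m) = -24.609375 (−); new bracket [-7, -4.25]
m = -5.625, g(m) = 31.572266 (+); new bracket [-5.625, -4.25]
m = -4.9375, g(m) = -2.5745 (−); new bracket [-5.625, -4.9375]

-5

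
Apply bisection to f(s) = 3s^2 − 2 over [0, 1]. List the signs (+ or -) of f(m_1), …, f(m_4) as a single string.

s = 0.5 gives f = -1.25, negative; keep [0.5, 1]
s = 0.75 gives f = -0.3125, negative; keep [0.75, 1]
s = 0.875 gives f = 0.296875, positive; keep [0.75, 0.875]
s = 0.8125 gives f = -0.0195, negative; keep [0.8125, 0.875]

--+-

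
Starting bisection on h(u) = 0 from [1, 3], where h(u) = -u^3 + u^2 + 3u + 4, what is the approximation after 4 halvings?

m = 2, h(m) = 6 (+); new bracket [2, 3]
m = 2.5, h(m) = 2.125 (+); new bracket [2.5, 3]
m = 2.75, h(m) = -0.984375 (−); new bracket [2.5, 2.75]
m = 2.625, h(m) = 0.6777 (+); new bracket [2.625, 2.75]

2.625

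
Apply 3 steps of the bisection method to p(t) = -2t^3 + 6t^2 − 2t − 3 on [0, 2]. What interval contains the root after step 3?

[1.25, 1.5]

m = 1, p(m) = -1 (−); new bracket [1, 2]
m = 1.5, p(m) = 0.75 (+); new bracket [1, 1.5]
m = 1.25, p(m) = -0.03125 (−); new bracket [1.25, 1.5]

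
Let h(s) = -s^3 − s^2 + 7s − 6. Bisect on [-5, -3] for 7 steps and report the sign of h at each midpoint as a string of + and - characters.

++-----

midpoint -4: h = 14 > 0 → [-4, -3]
midpoint -3.5: h = 0.125 > 0 → [-3.5, -3]
midpoint -3.25: h = -4.984375 < 0 → [-3.5, -3.25]
midpoint -3.375: h = -2.5723 < 0 → [-3.5, -3.375]
midpoint -3.4375: h = -1.26 < 0 → [-3.5, -3.4375]
midpoint -3.46875: h = -0.5767 < 0 → [-3.5, -3.46875]
midpoint -3.484375: h = -0.2282 < 0 → [-3.5, -3.484375]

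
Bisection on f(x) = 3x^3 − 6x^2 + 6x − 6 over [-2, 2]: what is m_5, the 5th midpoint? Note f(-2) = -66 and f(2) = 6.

m = 0, f(m) = -6 (−); new bracket [0, 2]
m = 1, f(m) = -3 (−); new bracket [1, 2]
m = 1.5, f(m) = -0.375 (−); new bracket [1.5, 2]
m = 1.75, f(m) = 2.2031 (+); new bracket [1.5, 1.75]
m = 1.625, f(m) = 0.7793 (+); new bracket [1.5, 1.625]

1.625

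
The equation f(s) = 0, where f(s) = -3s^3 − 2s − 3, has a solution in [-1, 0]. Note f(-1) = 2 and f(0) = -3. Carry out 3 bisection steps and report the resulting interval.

s = -0.5 gives f = -1.625, negative; keep [-1, -0.5]
s = -0.75 gives f = -0.234375, negative; keep [-1, -0.75]
s = -0.875 gives f = 0.759766, positive; keep [-0.875, -0.75]

[-0.875, -0.75]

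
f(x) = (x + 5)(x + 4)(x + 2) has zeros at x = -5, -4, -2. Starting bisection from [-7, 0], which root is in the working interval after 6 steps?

-2

f(-3.5) = -1.125 < 0, so the root lies in [-3.5, 0]
f(-1.75) = 1.828125 > 0, so the root lies in [-3.5, -1.75]
f(-2.625) = -2.041016 < 0, so the root lies in [-2.625, -1.75]
f(-2.1875) = -0.9558 < 0, so the root lies in [-2.1875, -1.75]
f(-1.96875) = 0.1924 > 0, so the root lies in [-2.1875, -1.96875]
f(-2.078125) = -0.4387 < 0, so the root lies in [-2.078125, -1.96875]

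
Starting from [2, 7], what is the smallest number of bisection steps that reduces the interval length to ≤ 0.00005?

Width after n steps is 5/2^n. Need 2^n ≥ 5/0.00005 = 100000.
2^16 = 65536 < 100000 ≤ 2^17 = 131072, so n = 17.

17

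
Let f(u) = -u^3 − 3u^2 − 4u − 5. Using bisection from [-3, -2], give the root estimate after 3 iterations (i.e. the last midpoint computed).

-2.125

u = -2.5 gives f = 1.875, positive; keep [-2.5, -2]
u = -2.25 gives f = 0.203125, positive; keep [-2.25, -2]
u = -2.125 gives f = -0.451172, negative; keep [-2.25, -2.125]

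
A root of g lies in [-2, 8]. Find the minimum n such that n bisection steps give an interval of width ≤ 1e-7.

Width after n steps is 10/2^n. Need 2^n ≥ 10/1e-7 = 100000000.
2^26 = 67108864 < 100000000 ≤ 2^27 = 134217728, so n = 27.

27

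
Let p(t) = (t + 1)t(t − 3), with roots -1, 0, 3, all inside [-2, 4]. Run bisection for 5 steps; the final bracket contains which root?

3

t = 1 gives p = -4, negative; keep [1, 4]
t = 2.5 gives p = -4.375, negative; keep [2.5, 4]
t = 3.25 gives p = 3.453125, positive; keep [2.5, 3.25]
t = 2.875 gives p = -1.3926, negative; keep [2.875, 3.25]
t = 3.0625 gives p = 0.7776, positive; keep [2.875, 3.0625]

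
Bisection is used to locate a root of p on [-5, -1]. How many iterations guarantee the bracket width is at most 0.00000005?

27

Width after n steps is 4/2^n. Need 2^n ≥ 4/0.00000005 = 80000000.
2^26 = 67108864 < 80000000 ≤ 2^27 = 134217728, so n = 27.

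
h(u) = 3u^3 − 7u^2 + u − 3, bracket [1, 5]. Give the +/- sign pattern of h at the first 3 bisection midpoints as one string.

+-+

m = 3, h(m) = 18 (+); new bracket [1, 3]
m = 2, h(m) = -5 (−); new bracket [2, 3]
m = 2.5, h(m) = 2.625 (+); new bracket [2, 2.5]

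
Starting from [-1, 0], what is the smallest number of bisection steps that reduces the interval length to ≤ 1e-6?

Width after n steps is 1/2^n. Need 2^n ≥ 1/1e-6 = 1000000.
2^19 = 524288 < 1000000 ≤ 2^20 = 1048576, so n = 20.

20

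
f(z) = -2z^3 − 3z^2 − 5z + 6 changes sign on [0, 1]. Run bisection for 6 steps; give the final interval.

m = 0.5, f(m) = 2.5 (+); new bracket [0.5, 1]
m = 0.75, f(m) = -0.28125 (−); new bracket [0.5, 0.75]
m = 0.625, f(m) = 1.214844 (+); new bracket [0.625, 0.75]
m = 0.6875, f(m) = 0.4946 (+); new bracket [0.6875, 0.75]
m = 0.71875, f(m) = 0.1138 (+); new bracket [0.71875, 0.75]
m = 0.734375, f(m) = -0.0819 (−); new bracket [0.71875, 0.734375]

[0.71875, 0.734375]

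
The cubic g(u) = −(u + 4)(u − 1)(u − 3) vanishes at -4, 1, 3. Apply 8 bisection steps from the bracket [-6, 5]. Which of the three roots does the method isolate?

g(-0.5) = -18.375 < 0, so the root lies in [-6, -0.5]
g(-3.25) = -19.921875 < 0, so the root lies in [-6, -3.25]
g(-4.625) = 26.806641 > 0, so the root lies in [-4.625, -3.25]
g(-3.9375) = -2.1409 < 0, so the root lies in [-4.625, -3.9375]
g(-4.28125) = 10.8152 > 0, so the root lies in [-4.28125, -3.9375]
g(-4.109375) = 3.973 > 0, so the root lies in [-4.109375, -3.9375]
g(-4.0234375) = 0.8269 > 0, so the root lies in [-4.0234375, -3.9375]
g(-3.98046875) = -0.679 < 0, so the root lies in [-4.0234375, -3.98046875]

-4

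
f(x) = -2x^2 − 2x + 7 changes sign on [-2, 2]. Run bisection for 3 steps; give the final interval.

m = 0, f(m) = 7 (+); new bracket [0, 2]
m = 1, f(m) = 3 (+); new bracket [1, 2]
m = 1.5, f(m) = -0.5 (−); new bracket [1, 1.5]

[1, 1.5]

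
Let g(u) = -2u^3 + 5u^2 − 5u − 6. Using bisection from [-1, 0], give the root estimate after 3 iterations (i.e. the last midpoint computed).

g(-0.5) = -2 < 0, so the root lies in [-1, -0.5]
g(-0.75) = 1.40625 > 0, so the root lies in [-0.75, -0.5]
g(-0.625) = -0.433594 < 0, so the root lies in [-0.75, -0.625]

-0.625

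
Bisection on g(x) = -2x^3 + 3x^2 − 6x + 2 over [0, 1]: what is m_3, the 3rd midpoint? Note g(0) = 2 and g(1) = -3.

0.375

x = 0.5 gives g = -0.5, negative; keep [0, 0.5]
x = 0.25 gives g = 0.65625, positive; keep [0.25, 0.5]
x = 0.375 gives g = 0.066406, positive; keep [0.375, 0.5]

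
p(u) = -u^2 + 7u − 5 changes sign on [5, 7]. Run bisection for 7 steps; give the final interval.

[6.1875, 6.203125]

p(6) = 1 > 0, so the root lies in [6, 7]
p(6.5) = -1.75 < 0, so the root lies in [6, 6.5]
p(6.25) = -0.3125 < 0, so the root lies in [6, 6.25]
p(6.125) = 0.3594 > 0, so the root lies in [6.125, 6.25]
p(6.1875) = 0.0273 > 0, so the root lies in [6.1875, 6.25]
p(6.21875) = -0.1416 < 0, so the root lies in [6.1875, 6.21875]
p(6.203125) = -0.0569 < 0, so the root lies in [6.1875, 6.203125]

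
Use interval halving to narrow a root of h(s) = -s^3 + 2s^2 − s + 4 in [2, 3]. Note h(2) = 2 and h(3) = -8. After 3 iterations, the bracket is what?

[2.25, 2.375]

midpoint 2.5: h = -1.625 < 0 → [2, 2.5]
midpoint 2.25: h = 0.484375 > 0 → [2.25, 2.5]
midpoint 2.375: h = -0.490234 < 0 → [2.25, 2.375]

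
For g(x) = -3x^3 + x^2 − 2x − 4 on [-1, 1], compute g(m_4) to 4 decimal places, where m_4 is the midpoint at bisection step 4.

g(0) = -4 < 0, so the root lies in [-1, 0]
g(-0.5) = -2.375 < 0, so the root lies in [-1, -0.5]
g(-0.75) = -0.671875 < 0, so the root lies in [-1, -0.75]
g(-0.875) = 0.5254 > 0, so the root lies in [-0.875, -0.75]

0.5254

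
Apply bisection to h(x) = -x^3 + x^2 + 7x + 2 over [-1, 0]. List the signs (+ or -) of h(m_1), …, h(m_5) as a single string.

-+--+

m = -0.5, h(m) = -1.125 (−); new bracket [-0.5, 0]
m = -0.25, h(m) = 0.328125 (+); new bracket [-0.5, -0.25]
m = -0.375, h(m) = -0.431641 (−); new bracket [-0.375, -0.25]
m = -0.3125, h(m) = -0.0593 (−); new bracket [-0.3125, -0.25]
m = -0.28125, h(m) = 0.1326 (+); new bracket [-0.3125, -0.28125]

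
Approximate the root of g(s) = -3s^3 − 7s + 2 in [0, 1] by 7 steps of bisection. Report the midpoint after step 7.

0.2734375

m = 0.5, g(m) = -1.875 (−); new bracket [0, 0.5]
m = 0.25, g(m) = 0.203125 (+); new bracket [0.25, 0.5]
m = 0.375, g(m) = -0.783203 (−); new bracket [0.25, 0.375]
m = 0.3125, g(m) = -0.2791 (−); new bracket [0.25, 0.3125]
m = 0.28125, g(m) = -0.0355 (−); new bracket [0.25, 0.28125]
m = 0.265625, g(m) = 0.0844 (+); new bracket [0.265625, 0.28125]
m = 0.2734375, g(m) = 0.0246 (+); new bracket [0.2734375, 0.28125]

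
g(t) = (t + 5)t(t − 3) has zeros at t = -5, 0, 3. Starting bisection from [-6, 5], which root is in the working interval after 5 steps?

m = -0.5, g(m) = 7.875 (+); new bracket [-6, -0.5]
m = -3.25, g(m) = 35.546875 (+); new bracket [-6, -3.25]
m = -4.625, g(m) = 13.224609 (+); new bracket [-6, -4.625]
m = -5.3125, g(m) = -13.8 (−); new bracket [-5.3125, -4.625]
m = -4.96875, g(m) = 1.2373 (+); new bracket [-5.3125, -4.96875]

-5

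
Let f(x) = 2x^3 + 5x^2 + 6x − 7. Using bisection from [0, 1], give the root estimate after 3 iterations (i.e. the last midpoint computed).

0.625

midpoint 0.5: f = -2.5 < 0 → [0.5, 1]
midpoint 0.75: f = 1.15625 > 0 → [0.5, 0.75]
midpoint 0.625: f = -0.808594 < 0 → [0.625, 0.75]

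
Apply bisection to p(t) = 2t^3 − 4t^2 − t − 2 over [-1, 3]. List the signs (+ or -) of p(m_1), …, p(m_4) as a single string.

--+-

midpoint 1: p = -5 < 0 → [1, 3]
midpoint 2: p = -4 < 0 → [2, 3]
midpoint 2.5: p = 1.75 > 0 → [2, 2.5]
midpoint 2.25: p = -1.7188 < 0 → [2.25, 2.5]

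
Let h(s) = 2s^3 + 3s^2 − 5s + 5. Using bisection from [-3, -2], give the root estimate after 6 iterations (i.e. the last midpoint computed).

h(-2.5) = 5 > 0, so the root lies in [-3, -2.5]
h(-2.75) = -0.15625 < 0, so the root lies in [-2.75, -2.5]
h(-2.625) = 2.621094 > 0, so the root lies in [-2.75, -2.625]
h(-2.6875) = 1.2837 > 0, so the root lies in [-2.75, -2.6875]
h(-2.71875) = 0.5767 > 0, so the root lies in [-2.75, -2.71875]
h(-2.734375) = 0.2135 > 0, so the root lies in [-2.75, -2.734375]

-2.734375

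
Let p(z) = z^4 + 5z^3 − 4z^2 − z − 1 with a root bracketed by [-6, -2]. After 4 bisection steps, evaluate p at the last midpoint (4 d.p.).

15.0820

z = -4 gives p = -125, negative; keep [-6, -4]
z = -5 gives p = -96, negative; keep [-6, -5]
z = -5.5 gives p = -33.3125, negative; keep [-6, -5.5]
z = -5.75 gives p = 15.082, positive; keep [-5.75, -5.5]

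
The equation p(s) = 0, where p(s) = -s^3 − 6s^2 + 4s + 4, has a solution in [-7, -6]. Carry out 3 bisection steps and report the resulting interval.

m = -6.5, p(m) = -0.875 (−); new bracket [-7, -6.5]
m = -6.75, p(m) = 11.171875 (+); new bracket [-6.75, -6.5]
m = -6.625, p(m) = 4.931641 (+); new bracket [-6.625, -6.5]

[-6.625, -6.5]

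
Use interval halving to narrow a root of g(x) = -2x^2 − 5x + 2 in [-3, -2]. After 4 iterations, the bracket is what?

midpoint -2.5: g = 2 > 0 → [-3, -2.5]
midpoint -2.75: g = 0.625 > 0 → [-3, -2.75]
midpoint -2.875: g = -0.15625 < 0 → [-2.875, -2.75]
midpoint -2.8125: g = 0.2422 > 0 → [-2.875, -2.8125]

[-2.875, -2.8125]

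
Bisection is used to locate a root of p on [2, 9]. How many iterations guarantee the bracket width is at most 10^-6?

Width after n steps is 7/2^n. Need 2^n ≥ 7/10^-6 = 7000000.
2^22 = 4194304 < 7000000 ≤ 2^23 = 8388608, so n = 23.

23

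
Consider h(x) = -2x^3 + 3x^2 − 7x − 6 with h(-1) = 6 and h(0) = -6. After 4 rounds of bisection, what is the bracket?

h(-0.5) = -1.5 < 0, so the root lies in [-1, -0.5]
h(-0.75) = 1.78125 > 0, so the root lies in [-0.75, -0.5]
h(-0.625) = 0.035156 > 0, so the root lies in [-0.625, -0.5]
h(-0.5625) = -0.7573 < 0, so the root lies in [-0.625, -0.5625]

[-0.625, -0.5625]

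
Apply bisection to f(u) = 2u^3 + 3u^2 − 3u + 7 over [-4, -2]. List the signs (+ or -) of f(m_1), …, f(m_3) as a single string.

midpoint -3: f = -11 < 0 → [-3, -2]
midpoint -2.5: f = 2 > 0 → [-3, -2.5]
midpoint -2.75: f = -3.65625 < 0 → [-2.75, -2.5]

-+-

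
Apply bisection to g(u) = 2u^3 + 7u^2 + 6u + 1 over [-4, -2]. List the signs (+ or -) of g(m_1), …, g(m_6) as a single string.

--+---

g(-3) = -8 < 0, so the root lies in [-3, -2]
g(-2.5) = -1.5 < 0, so the root lies in [-2.5, -2]
g(-2.25) = 0.15625 > 0, so the root lies in [-2.5, -2.25]
g(-2.375) = -0.5586 < 0, so the root lies in [-2.375, -2.25]
g(-2.3125) = -0.1743 < 0, so the root lies in [-2.3125, -2.25]
g(-2.28125) = -0.0025 < 0, so the root lies in [-2.28125, -2.25]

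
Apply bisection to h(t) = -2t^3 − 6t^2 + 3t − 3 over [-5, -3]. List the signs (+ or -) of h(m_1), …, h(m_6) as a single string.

+-+++-

midpoint -4: h = 17 > 0 → [-4, -3]
midpoint -3.5: h = -1.25 < 0 → [-4, -3.5]
midpoint -3.75: h = 6.84375 > 0 → [-3.75, -3.5]
midpoint -3.625: h = 2.5508 > 0 → [-3.625, -3.5]
midpoint -3.5625: h = 0.5903 > 0 → [-3.5625, -3.5]
midpoint -3.53125: h = -0.3447 < 0 → [-3.5625, -3.53125]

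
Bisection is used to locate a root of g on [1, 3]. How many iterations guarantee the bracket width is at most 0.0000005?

22

Width after n steps is 2/2^n. Need 2^n ≥ 2/0.0000005 = 4000000.
2^21 = 2097152 < 4000000 ≤ 2^22 = 4194304, so n = 22.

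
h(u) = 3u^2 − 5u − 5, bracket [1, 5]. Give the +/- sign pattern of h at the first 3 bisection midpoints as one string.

h(3) = 7 > 0, so the root lies in [1, 3]
h(2) = -3 < 0, so the root lies in [2, 3]
h(2.5) = 1.25 > 0, so the root lies in [2, 2.5]

+-+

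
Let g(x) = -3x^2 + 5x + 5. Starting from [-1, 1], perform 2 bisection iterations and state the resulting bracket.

midpoint 0: g = 5 > 0 → [-1, 0]
midpoint -0.5: g = 1.75 > 0 → [-1, -0.5]

[-1, -0.5]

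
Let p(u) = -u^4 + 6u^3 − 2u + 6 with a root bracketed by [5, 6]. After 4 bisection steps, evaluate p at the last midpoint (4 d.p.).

u = 5.5 gives p = 78.1875, positive; keep [5.5, 6]
u = 5.75 gives p = 42.027344, positive; keep [5.75, 6]
u = 5.875 gives p = 19.597412, positive; keep [5.875, 6]
u = 5.9375 gives p = 7.2075, positive; keep [5.9375, 6]

7.2075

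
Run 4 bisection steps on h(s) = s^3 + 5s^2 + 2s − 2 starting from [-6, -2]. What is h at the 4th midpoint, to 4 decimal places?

s = -4 gives h = 6, positive; keep [-6, -4]
s = -5 gives h = -12, negative; keep [-5, -4]
s = -4.5 gives h = -0.875, negative; keep [-4.5, -4]
s = -4.25 gives h = 3.0469, positive; keep [-4.5, -4.25]

3.0469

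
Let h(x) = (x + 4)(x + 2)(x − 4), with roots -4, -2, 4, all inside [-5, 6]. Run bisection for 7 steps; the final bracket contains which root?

midpoint 0.5: h = -39.375 < 0 → [0.5, 6]
midpoint 3.25: h = -28.546875 < 0 → [3.25, 6]
midpoint 4.625: h = 35.712891 > 0 → [3.25, 4.625]
midpoint 3.9375: h = -2.9456 < 0 → [3.9375, 4.625]
midpoint 4.28125: h = 14.6297 > 0 → [3.9375, 4.28125]
midpoint 4.109375: h = 5.4188 > 0 → [3.9375, 4.109375]
midpoint 4.0234375: h = 1.1327 > 0 → [3.9375, 4.0234375]

4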